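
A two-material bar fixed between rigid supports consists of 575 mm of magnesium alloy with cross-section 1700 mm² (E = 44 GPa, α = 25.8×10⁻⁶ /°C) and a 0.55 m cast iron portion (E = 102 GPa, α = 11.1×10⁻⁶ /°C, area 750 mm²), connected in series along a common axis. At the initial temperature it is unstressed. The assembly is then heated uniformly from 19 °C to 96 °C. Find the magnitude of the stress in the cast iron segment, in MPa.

σ ≈ 145 MPa (compressive)

Free thermal expansion of the whole bar: Σ αᵢΔT Lᵢ = 25.8×10⁻⁶×77×575 + 11.1×10⁻⁶×77×550 = 1.612 mm.
The walls prevent any net length change, so an axial force P (same in every segment) develops. Compatibility: P · Σ Lᵢ/(AᵢEᵢ) = δ_free.
Σ Lᵢ/(AᵢEᵢ) = 575/(1700×44×10³) + 550/(750×102×10³) = 1.488×10⁻⁵ mm/N.
Hence P = δ_free / Σ(L/AE) = 1.612/1.488×10⁻⁵ = 108.4 kN (compressive).
σ_{cast iron} = P / A = 108400 / 750 = 144.5 MPa.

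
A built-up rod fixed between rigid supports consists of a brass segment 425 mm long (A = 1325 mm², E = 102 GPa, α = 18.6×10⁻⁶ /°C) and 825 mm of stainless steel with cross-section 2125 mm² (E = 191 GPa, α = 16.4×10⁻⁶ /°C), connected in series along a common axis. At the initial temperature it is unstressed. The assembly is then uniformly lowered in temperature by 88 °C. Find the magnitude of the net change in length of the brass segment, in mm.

With the walls removed the bar would change length by δ_free = Σ αᵢΔT Lᵢ = 18.6×10⁻⁶×88×425 + 16.4×10⁻⁶×88×825 = 1.886 mm.
Since the ends are fixed, an axial force P builds up, equal in every segment, with P · Σ Lᵢ/(AᵢEᵢ) = δ_free.
The series flexibility is Σ Lᵢ/(AᵢEᵢ) = 425/(1325×102×10³) + 825/(2125×191×10³) = 5.177×10⁻⁶ mm/N.
P = 1.886 / 5.177×10⁻⁶ = 364300 N = 364.3 kN, tensile.
For the brass segment, free thermal change = 18.6×10⁻⁶×88×425 = 0.6956 mm and elastic change from P = 364300×425/(1325×102×10³) = 1.146 mm; these oppose, so the net change is 0.45 mm (segment lengthens).

|ΔL| ≈ 0.45 mm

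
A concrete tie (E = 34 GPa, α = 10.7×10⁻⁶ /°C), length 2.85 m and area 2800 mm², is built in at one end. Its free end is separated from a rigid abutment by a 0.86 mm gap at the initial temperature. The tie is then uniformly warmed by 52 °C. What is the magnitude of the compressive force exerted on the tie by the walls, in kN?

P ≈ 24.2 kN

Unrestrained expansion: δ_free = αΔT L = 10.7×10⁻⁶ × 52 × 2850 = 1.586 mm.
This exceeds the 0.86 mm gap, so the wall pushes back. The portion of expansion that must be recovered elastically is δ_free − gap = 1.586 − 0.86 = 0.7257 mm.
Compatibility: PL/(AE) = 0.7257 mm, so σ = P/A = E × (0.7257/2850) = 8.658 MPa.
P = σA = 8.658 × 2800 = 24.24 kN.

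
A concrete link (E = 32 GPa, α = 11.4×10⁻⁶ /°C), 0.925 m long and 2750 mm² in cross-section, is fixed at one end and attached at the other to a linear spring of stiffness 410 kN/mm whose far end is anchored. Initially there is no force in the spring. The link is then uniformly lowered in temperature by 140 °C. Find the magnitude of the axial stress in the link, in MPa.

If the spring were absent the link would shorten by αΔT L = 11.4×10⁻⁶ × 140 × 925 = 1.476 mm.
Let P be the tensile force in the spring. The link extends elastically by PL/(AE) and the spring stretches by P/k; together these equal δ_free.
P [ L/(AE) + 1/k ] = δ_free → P [ 925/(2750×32×10³) + 1/(410×10³) ] = 1.476.
P = 1.476 / 1.295×10⁻⁵ = 114000 N.
σ = P/A = 114000/2750 = 41.45 MPa.

σ ≈ 41.5 MPa (tensile)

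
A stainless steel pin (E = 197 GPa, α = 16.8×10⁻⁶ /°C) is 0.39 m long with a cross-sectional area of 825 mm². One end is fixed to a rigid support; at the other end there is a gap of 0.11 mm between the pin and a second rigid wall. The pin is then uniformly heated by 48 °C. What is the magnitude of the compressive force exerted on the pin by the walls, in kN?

Unrestrained expansion: δ_free = αΔT L = 16.8×10⁻⁶ × 48 × 390 = 0.3145 mm.
After closing the 0.11 mm clearance, 0.3145 − 0.11 = 0.2045 mm of expansion remains to be suppressed by the wall.
Compatibility: PL/(AE) = 0.2045 mm, so σ = P/A = E × (0.2045/390) = 103.3 MPa.
P = σA = 103.3 × 825 = 85.22 kN.

P ≈ 85.2 kN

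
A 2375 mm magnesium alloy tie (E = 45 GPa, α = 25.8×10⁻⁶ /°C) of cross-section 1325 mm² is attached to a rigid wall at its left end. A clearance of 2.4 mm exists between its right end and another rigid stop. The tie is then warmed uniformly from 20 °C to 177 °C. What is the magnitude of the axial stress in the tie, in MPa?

σ ≈ 137 MPa (compressive)

Unrestrained expansion: δ_free = αΔT L = 25.8×10⁻⁶ × 157 × 2375 = 9.62 mm.
This exceeds the 2.4 mm gap, so the wall pushes back. The portion of expansion that must be recovered elastically is δ_free − gap = 9.62 − 2.4 = 7.22 mm.
So σ = E(δ_free − g)/L = 45×10³ × 7.22/2375 = 136.8 MPa.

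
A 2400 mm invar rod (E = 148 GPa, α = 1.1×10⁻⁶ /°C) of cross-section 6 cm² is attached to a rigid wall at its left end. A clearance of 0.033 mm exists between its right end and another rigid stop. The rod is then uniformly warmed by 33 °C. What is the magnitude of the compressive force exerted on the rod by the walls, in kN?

P ≈ 2 kN

Free thermal elongation = αΔT L = 1.1×10⁻⁶ × 33 × 2400 = 0.08712 mm.
This exceeds the 0.033 mm gap, so the wall pushes back. The portion of expansion that must be recovered elastically is δ_free − gap = 0.08712 − 0.033 = 0.05412 mm.
That suppressed elongation corresponds to σ = E·Δ/L = 148×10³ × 0.05412/2400 = 3.337 MPa.
P = σA = 3.337 × 600 = 2.002 kN.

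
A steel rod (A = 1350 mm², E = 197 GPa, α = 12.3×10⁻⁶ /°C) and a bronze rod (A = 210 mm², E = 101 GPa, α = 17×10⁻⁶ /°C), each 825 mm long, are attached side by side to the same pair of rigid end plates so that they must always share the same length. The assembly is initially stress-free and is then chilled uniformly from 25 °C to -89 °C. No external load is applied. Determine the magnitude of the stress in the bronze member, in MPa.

Equilibrium of a rigid end plate with no external load gives equal and opposite internal forces ±P in the two members. Since α_{bronze} > α_{steel}, cooling drives the bronze into tension and the steel into compression.
Setting the final lengths equal and cancelling L: (α₁ − α₂)ΔT = P/(A₁E₁) + P/(A₂E₂).
|α₁ − α₂|·ΔT = 4.7×10⁻⁶ × 114 = 0.0005358.
1/(A₁E₁) + 1/(A₂E₂) = 1/(1350×197×10³) + 1/(210×101×10³) = 5.091×10⁻⁸ N⁻¹.
So P = 0.0005358 / 5.091×10⁻⁸ = 10.52 kN.
σ_{bronze} = P/A₂ = 10520/210 = 50.12 MPa, tensile.

σ ≈ 50.1 MPa (tensile)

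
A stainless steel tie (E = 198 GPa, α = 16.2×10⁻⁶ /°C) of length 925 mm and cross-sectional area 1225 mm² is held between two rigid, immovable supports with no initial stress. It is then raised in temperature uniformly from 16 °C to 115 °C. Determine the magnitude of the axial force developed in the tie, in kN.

Full restraint means ε = 0, so the stress is σ = EαΔT = 198×10³ × 16.2×10⁻⁶ × 99 = 317.6 MPa.
P = AEαΔT = 1225 × 198×10³ × 16.2×10⁻⁶ × 99 = 389 kN (compressive).

P ≈ 389 kN (compressive)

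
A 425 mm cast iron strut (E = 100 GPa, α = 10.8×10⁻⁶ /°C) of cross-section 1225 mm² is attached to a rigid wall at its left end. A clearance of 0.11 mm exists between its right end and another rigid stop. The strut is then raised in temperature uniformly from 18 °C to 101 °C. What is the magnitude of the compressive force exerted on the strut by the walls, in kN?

If the wall were absent the strut would grow by αΔT L = 10.8×10⁻⁶ × 83 × 425 = 0.381 mm.
After closing the 0.11 mm clearance, 0.381 − 0.11 = 0.271 mm of expansion remains to be suppressed by the wall.
That suppressed elongation corresponds to σ = E·Δ/L = 100×10³ × 0.271/425 = 63.76 MPa.
P = σA = 63.76 × 1225 = 78.1 kN.

P ≈ 78.1 kN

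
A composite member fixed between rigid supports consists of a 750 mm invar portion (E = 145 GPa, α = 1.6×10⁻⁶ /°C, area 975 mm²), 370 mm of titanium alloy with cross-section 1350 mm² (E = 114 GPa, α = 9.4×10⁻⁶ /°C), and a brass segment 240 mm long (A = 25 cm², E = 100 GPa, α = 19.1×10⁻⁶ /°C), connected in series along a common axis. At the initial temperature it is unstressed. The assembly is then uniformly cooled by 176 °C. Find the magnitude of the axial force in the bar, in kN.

With the walls removed the bar would change length by δ_free = Σ αᵢΔT Lᵢ = 1.6×10⁻⁶×176×750 + 9.4×10⁻⁶×176×370 + 19.1×10⁻⁶×176×240 = 1.63 mm.
The rigid supports impose zero overall length change; the single axial force P common to all segments must satisfy P Σ Lᵢ/(AᵢEᵢ) = δ_free.
Σ Lᵢ/(AᵢEᵢ) = 750/(975×145×10³) + 370/(1350×114×10³) + 240/(2500×100×10³) = 8.669×10⁻⁶ mm/N.
So P = 1.63 / 8.669×10⁻⁶ = 188 kN, tensile.

P ≈ 188 kN (tensile)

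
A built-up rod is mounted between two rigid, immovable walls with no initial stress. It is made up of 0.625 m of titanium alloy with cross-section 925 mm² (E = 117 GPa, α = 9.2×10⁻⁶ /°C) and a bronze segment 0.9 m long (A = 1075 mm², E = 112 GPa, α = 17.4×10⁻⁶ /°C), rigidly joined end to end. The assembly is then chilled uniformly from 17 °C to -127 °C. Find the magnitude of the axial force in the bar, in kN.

If the supports were absent, the total length change would be Σ αᵢΔT Lᵢ = 9.2×10⁻⁶×144×625 + 17.4×10⁻⁶×144×900 = 3.083 mm.
The walls prevent any net length change, so an axial force P (same in every segment) develops. Compatibility: P · Σ Lᵢ/(AᵢEᵢ) = δ_free.
The series flexibility is Σ Lᵢ/(AᵢEᵢ) = 625/(925×117×10³) + 900/(1075×112×10³) = 1.325×10⁻⁵ mm/N.
Hence P = δ_free / Σ(L/AE) = 3.083/1.325×10⁻⁵ = 232.7 kN (tensile).

P ≈ 233 kN (tensile)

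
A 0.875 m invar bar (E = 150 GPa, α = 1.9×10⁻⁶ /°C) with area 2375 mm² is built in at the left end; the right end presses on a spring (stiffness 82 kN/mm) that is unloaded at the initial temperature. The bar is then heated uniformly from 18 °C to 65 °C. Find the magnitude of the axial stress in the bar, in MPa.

σ ≈ 2.25 MPa (compressive)

The unrestrained thermal change is αΔT L = 1.9×10⁻⁶ × 47 × 875 = 0.07814 mm.
With a force P in the spring, the elastic change of the bar is PL/(AE) and that of the spring is P/k; compatibility requires their sum to equal δ_free.
P [ L/(AE) + 1/k ] = δ_free → P [ 875/(2375×150×10³) + 1/(82×10³) ] = 0.07814.
P = 0.07814 / 1.465×10⁻⁵ = 5333 N.
σ = P/A = 5333/2375 = 2.246 MPa.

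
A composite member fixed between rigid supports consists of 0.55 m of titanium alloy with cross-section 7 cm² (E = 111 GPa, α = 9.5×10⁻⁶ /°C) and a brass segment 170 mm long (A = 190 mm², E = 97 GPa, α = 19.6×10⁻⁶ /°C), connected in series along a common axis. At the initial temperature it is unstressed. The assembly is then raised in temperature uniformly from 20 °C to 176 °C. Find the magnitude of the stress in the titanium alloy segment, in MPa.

If the supports were absent, the total length change would be Σ αᵢΔT Lᵢ = 9.5×10⁻⁶×156×550 + 19.6×10⁻⁶×156×170 = 1.335 mm.
Since the ends are fixed, an axial force P builds up, equal in every segment, with P · Σ Lᵢ/(AᵢEᵢ) = δ_free.
The series flexibility is Σ Lᵢ/(AᵢEᵢ) = 550/(700×111×10³) + 170/(190×97×10³) = 1.63×10⁻⁵ mm/N.
P = 1.335 / 1.63×10⁻⁵ = 81880 N = 81.88 kN, compressive.
σ_{titanium alloy} = P / A = 81880 / 700 = 117 MPa.

σ ≈ 117 MPa (compressive)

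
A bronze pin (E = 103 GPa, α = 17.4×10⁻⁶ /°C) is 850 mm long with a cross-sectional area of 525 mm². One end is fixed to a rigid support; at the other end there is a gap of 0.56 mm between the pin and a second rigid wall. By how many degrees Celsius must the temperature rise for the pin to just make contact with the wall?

Contact occurs when the free expansion equals the gap: αΔT L = 0.56 mm.
So ΔT = g/(αL) = 0.56/(17.4×10⁻⁶ × 850) = 37.86 °C.

ΔT ≈ 37.9 °C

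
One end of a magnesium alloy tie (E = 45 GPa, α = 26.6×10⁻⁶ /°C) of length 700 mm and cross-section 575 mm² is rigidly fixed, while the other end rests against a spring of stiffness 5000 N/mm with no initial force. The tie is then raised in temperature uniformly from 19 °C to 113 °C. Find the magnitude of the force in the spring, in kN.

If the spring were absent the tie would lengthen by αΔT L = 26.6×10⁻⁶ × 94 × 700 = 1.75 mm.
With a force P in the spring, the elastic change of the tie is PL/(AE) and that of the spring is P/k; compatibility requires their sum to equal δ_free.
So P = δ_free / [L/(AE) + 1/k] = 1.75 / [ 700/(575×45×10³) + 1/(5000) ].
P = 1.75 / 0.0002271 = 7709 N.

P ≈ 7.71 kN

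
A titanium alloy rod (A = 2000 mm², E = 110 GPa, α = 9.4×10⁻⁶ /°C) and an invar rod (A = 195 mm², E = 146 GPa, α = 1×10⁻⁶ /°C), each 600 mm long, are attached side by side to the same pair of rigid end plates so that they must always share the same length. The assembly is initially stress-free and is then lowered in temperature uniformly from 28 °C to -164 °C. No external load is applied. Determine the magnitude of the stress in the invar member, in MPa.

σ ≈ 208 MPa (compressive)

The titanium alloy has the larger α, so on cooling it would change length more than the invar if both were free. The rigid plates force a common final length, so the titanium alloy is put into tension and the invar into compression, with equal and opposite forces P (no external load).
Setting the final lengths equal and cancelling L: (α₁ − α₂)ΔT = P/(A₁E₁) + P/(A₂E₂).
|α₁ − α₂|·ΔT = 8.4×10⁻⁶ × 192 = 0.001613.
1/(A₁E₁) + 1/(A₂E₂) = 1/(2000×110×10³) + 1/(195×146×10³) = 3.967×10⁻⁸ N⁻¹.
P = 0.001613 / 3.967×10⁻⁸ = 40660 N = 40.66 kN.
σ_{invar} = P/A₂ = 40660/195 = 208.5 MPa, compressive.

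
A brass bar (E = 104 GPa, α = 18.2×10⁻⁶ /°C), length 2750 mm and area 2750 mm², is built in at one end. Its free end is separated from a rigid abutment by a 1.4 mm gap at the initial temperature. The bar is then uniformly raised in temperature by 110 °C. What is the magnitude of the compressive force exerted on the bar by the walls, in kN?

Free thermal elongation = αΔT L = 18.2×10⁻⁶ × 110 × 2750 = 5.505 mm.
This exceeds the 1.4 mm gap, so the wall pushes back. The portion of expansion that must be recovered elastically is δ_free − gap = 5.505 − 1.4 = 4.105 mm.
That suppressed elongation corresponds to σ = E·Δ/L = 104×10³ × 4.105/2750 = 155.3 MPa.
Force on the wall = σA = 155.3 × 2750 mm² = 427 kN.

P ≈ 427 kN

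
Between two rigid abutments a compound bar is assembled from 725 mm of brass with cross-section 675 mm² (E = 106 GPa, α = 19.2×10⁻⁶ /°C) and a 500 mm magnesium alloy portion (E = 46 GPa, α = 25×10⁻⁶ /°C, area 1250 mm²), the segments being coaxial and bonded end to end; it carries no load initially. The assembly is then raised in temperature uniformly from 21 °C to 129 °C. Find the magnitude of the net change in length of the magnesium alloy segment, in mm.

|ΔL| ≈ 0.0322 mm

If the supports were absent, the total length change would be Σ αᵢΔT Lᵢ = 19.2×10⁻⁶×108×725 + 25×10⁻⁶×108×500 = 2.853 mm.
The walls prevent any net length change, so an axial force P (same in every segment) develops. Compatibility: P · Σ Lᵢ/(AᵢEᵢ) = δ_free.
The series flexibility is Σ Lᵢ/(AᵢEᵢ) = 725/(675×106×10³) + 500/(1250×46×10³) = 1.883×10⁻⁵ mm/N.
Hence P = δ_free / Σ(L/AE) = 2.853/1.883×10⁻⁵ = 151.5 kN (compressive).
For the magnesium alloy segment, free thermal change = 25×10⁻⁶×108×500 = 1.35 mm and elastic change from P = 151500×500/(1250×46×10³) = 1.318 mm; these oppose, so the net change is 0.0322 mm (segment lengthens).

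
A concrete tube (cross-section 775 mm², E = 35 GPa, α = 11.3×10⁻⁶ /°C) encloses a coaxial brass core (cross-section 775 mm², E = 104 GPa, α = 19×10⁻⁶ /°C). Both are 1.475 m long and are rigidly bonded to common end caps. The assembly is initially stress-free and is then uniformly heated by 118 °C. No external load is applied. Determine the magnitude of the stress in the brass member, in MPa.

Both members must finish at the same length. With the larger α, the brass tends to over-expand; the plates restrain it, putting the brass in compression and the concrete in tension. With no external load the two internal forces are equal and opposite, magnitude P.
Equating the net (thermal + elastic) strains gives |α₁ − α₂|·ΔT = P·[1/(A₁E₁) + 1/(A₂E₂)].
|α₁ − α₂|·ΔT = 7.7×10⁻⁶ × 118 = 0.0009086.
1/(A₁E₁) + 1/(A₂E₂) = 1/(775×35×10³) + 1/(775×104×10³) = 4.927×10⁻⁸ N⁻¹.
P = 0.0009086 / 4.927×10⁻⁸ = 18440 N = 18.44 kN.
σ_{brass} = P/A₂ = 18440/775 = 23.79 MPa, compressive.

σ ≈ 23.8 MPa (compressive)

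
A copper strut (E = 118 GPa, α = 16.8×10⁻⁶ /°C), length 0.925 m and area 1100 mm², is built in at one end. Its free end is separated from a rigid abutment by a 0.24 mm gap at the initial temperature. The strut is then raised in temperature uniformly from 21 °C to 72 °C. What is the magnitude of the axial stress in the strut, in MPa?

σ ≈ 70.5 MPa (compressive)

Free thermal elongation = αΔT L = 16.8×10⁻⁶ × 51 × 925 = 0.7925 mm.
This exceeds the 0.24 mm gap, so the wall pushes back. The portion of expansion that must be recovered elastically is δ_free − gap = 0.7925 − 0.24 = 0.5525 mm.
Compatibility: PL/(AE) = 0.5525 mm, so σ = P/A = E × (0.5525/925) = 70.49 MPa.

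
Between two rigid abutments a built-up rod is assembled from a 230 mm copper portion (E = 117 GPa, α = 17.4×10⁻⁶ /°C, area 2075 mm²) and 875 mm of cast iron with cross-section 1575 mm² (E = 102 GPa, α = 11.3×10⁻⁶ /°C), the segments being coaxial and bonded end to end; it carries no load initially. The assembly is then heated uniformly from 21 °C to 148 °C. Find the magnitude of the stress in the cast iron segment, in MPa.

Free thermal expansion of the whole bar: Σ αᵢΔT Lᵢ = 17.4×10⁻⁶×127×230 + 11.3×10⁻⁶×127×875 = 1.764 mm.
The walls prevent any net length change, so an axial force P (same in every segment) develops. Compatibility: P · Σ Lᵢ/(AᵢEᵢ) = δ_free.
The series flexibility is Σ Lᵢ/(AᵢEᵢ) = 230/(2075×117×10³) + 875/(1575×102×10³) = 6.394×10⁻⁶ mm/N.
Hence P = δ_free / Σ(L/AE) = 1.764/6.394×10⁻⁶ = 275.9 kN (compressive).
σ_{cast iron} = P / A = 275900 / 1575 = 175.2 MPa.

σ ≈ 175 MPa (compressive)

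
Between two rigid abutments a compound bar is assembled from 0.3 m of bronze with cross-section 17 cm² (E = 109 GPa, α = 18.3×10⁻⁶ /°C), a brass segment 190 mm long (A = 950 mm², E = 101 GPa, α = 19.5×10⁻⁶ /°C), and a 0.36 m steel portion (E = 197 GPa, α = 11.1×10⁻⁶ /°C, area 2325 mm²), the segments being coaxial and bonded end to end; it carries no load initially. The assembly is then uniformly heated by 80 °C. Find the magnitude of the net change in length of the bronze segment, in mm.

Free thermal expansion of the whole bar: Σ αᵢΔT Lᵢ = 18.3×10⁻⁶×80×300 + 19.5×10⁻⁶×80×190 + 11.1×10⁻⁶×80×360 = 1.055 mm.
The walls prevent any net length change, so an axial force P (same in every segment) develops. Compatibility: P · Σ Lᵢ/(AᵢEᵢ) = δ_free.
The series flexibility is Σ Lᵢ/(AᵢEᵢ) = 300/(1700×109×10³) + 190/(950×101×10³) + 360/(2325×197×10³) = 4.385×10⁻⁶ mm/N.
Hence P = δ_free / Σ(L/AE) = 1.055/4.385×10⁻⁶ = 240.6 kN (compressive).
For the bronze segment, free thermal change = 18.3×10⁻⁶×80×300 = 0.4392 mm and elastic change from P = 240600×300/(1700×109×10³) = 0.3896 mm; these oppose, so the net change is 0.0496 mm (segment lengthens).

|ΔL| ≈ 0.0496 mm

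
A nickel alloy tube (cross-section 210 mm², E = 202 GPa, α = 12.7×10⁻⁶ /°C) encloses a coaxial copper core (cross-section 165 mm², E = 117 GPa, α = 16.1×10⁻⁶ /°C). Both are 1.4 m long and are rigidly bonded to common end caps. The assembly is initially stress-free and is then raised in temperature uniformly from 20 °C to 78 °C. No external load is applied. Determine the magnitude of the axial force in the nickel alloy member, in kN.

P ≈ 2.62 kN (tensile in the nickel alloy)

Both members must finish at the same length. With the larger α, the copper tends to over-expand; the plates restrain it, putting the copper in compression and the nickel alloy in tension. With no external load the two internal forces are equal and opposite, magnitude P.
Equating the net (thermal + elastic) strains gives |α₁ − α₂|·ΔT = P·[1/(A₁E₁) + 1/(A₂E₂)].
|α₁ − α₂|·ΔT = 3.4×10⁻⁶ × 58 = 0.0001972.
1/(A₁E₁) + 1/(A₂E₂) = 1/(210×202×10³) + 1/(165×117×10³) = 7.537×10⁻⁸ N⁻¹.
So P = 0.0001972 / 7.537×10⁻⁸ = 2.616 kN.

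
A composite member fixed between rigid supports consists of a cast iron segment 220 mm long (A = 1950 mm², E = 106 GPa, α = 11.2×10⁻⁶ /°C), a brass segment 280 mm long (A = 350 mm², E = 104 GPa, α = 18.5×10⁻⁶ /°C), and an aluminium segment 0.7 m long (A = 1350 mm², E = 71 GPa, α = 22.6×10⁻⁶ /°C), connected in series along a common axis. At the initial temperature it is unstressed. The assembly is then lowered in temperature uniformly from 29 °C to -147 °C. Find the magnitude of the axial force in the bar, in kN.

P ≈ 257 kN (tensile)

With the walls removed the bar would change length by δ_free = Σ αᵢΔT Lᵢ = 11.2×10⁻⁶×176×220 + 18.5×10⁻⁶×176×280 + 22.6×10⁻⁶×176×700 = 4.13 mm.
The rigid supports impose zero overall length change; the single axial force P common to all segments must satisfy P Σ Lᵢ/(AᵢEᵢ) = δ_free.
The series flexibility is Σ Lᵢ/(AᵢEᵢ) = 220/(1950×106×10³) + 280/(350×104×10³) + 700/(1350×71×10³) = 1.606×10⁻⁵ mm/N.
Hence P = δ_free / Σ(L/AE) = 4.13/1.606×10⁻⁵ = 257.1 kN (tensile).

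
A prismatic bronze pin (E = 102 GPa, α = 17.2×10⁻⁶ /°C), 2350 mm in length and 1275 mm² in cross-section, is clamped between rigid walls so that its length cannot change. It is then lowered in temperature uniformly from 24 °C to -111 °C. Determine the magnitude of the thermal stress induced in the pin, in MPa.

σ ≈ 237 MPa (tensile)

With length fixed, the mechanical strain must cancel the thermal strain αΔT = 17.2×10⁻⁶ × 135 = 2322×10⁻⁶.
Hence σ = E·αΔT = 102×10³ × 2322×10⁻⁶ = 236.8 MPa, tensile.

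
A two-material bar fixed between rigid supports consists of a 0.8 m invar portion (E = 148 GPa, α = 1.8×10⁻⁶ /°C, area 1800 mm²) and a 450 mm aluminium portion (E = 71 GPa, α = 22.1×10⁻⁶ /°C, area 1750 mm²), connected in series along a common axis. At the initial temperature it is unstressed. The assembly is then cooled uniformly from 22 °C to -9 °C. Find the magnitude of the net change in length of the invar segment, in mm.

If the supports were absent, the total length change would be Σ αᵢΔT Lᵢ = 1.8×10⁻⁶×31×800 + 22.1×10⁻⁶×31×450 = 0.3529 mm.
Since the ends are fixed, an axial force P builds up, equal in every segment, with P · Σ Lᵢ/(AᵢEᵢ) = δ_free.
Σ Lᵢ/(AᵢEᵢ) = 800/(1800×148×10³) + 450/(1750×71×10³) = 6.625×10⁻⁶ mm/N.
So P = 0.3529 / 6.625×10⁻⁶ = 53.28 kN, tensile.
For the invar segment, free thermal change = 1.8×10⁻⁶×31×800 = 0.04464 mm and elastic change from P = 53280×800/(1800×148×10³) = 0.16 mm; these oppose, so the net change is 0.115 mm (segment lengthens).

|ΔL| ≈ 0.115 mm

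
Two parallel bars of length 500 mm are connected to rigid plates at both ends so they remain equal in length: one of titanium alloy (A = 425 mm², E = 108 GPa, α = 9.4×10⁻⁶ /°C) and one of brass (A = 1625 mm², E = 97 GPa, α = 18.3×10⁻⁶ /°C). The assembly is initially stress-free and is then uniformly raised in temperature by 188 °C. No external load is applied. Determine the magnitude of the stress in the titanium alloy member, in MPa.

σ ≈ 140 MPa (tensile)

Both members must finish at the same length. With the larger α, the brass tends to over-expand; the plates restrain it, putting the brass in compression and the titanium alloy in tension. With no external load the two internal forces are equal and opposite, magnitude P.
Setting the final lengths equal and cancelling L: (α₁ − α₂)ΔT = P/(A₁E₁) + P/(A₂E₂).
|α₁ − α₂|·ΔT = 8.9×10⁻⁶ × 188 = 0.001673.
1/(A₁E₁) + 1/(A₂E₂) = 1/(425×108×10³) + 1/(1625×97×10³) = 2.813×10⁻⁸ N⁻¹.
So P = 0.001673 / 2.813×10⁻⁸ = 59.48 kN.
σ_{titanium alloy} = P/A₁ = 59480/425 = 140 MPa, tensile.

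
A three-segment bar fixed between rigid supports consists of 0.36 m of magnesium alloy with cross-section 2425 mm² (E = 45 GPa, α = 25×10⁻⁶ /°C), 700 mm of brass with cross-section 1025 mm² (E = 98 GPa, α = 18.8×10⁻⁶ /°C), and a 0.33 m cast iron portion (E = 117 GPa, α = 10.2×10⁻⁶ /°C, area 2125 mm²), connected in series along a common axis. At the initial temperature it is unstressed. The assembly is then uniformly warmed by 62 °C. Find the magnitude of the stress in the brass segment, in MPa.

σ ≈ 133 MPa (compressive)

If the supports were absent, the total length change would be Σ αᵢΔT Lᵢ = 25×10⁻⁶×62×360 + 18.8×10⁻⁶×62×700 + 10.2×10⁻⁶×62×330 = 1.583 mm.
Since the ends are fixed, an axial force P builds up, equal in every segment, with P · Σ Lᵢ/(AᵢEᵢ) = δ_free.
The series flexibility is Σ Lᵢ/(AᵢEᵢ) = 360/(2425×45×10³) + 700/(1025×98×10³) + 330/(2125×117×10³) = 1.159×10⁻⁵ mm/N.
P = 1.583 / 1.159×10⁻⁵ = 136500 N = 136.5 kN, compressive.
σ_{brass} = P / A = 136500 / 1025 = 133.2 MPa.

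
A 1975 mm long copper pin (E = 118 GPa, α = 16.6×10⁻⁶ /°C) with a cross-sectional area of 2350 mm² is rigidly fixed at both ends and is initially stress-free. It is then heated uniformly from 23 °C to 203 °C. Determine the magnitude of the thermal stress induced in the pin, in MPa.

Because both ends are immovable the net strain is zero, and the suppressed thermal strain is αΔT = 16.6×10⁻⁶ × 180 = 2988×10⁻⁶.
The stress required to suppress this strain is σ = Eε = 118×10³ × 2988×10⁻⁶ = 352.6 MPa, compressive since the pin is trying to expand.

σ ≈ 353 MPa (compressive)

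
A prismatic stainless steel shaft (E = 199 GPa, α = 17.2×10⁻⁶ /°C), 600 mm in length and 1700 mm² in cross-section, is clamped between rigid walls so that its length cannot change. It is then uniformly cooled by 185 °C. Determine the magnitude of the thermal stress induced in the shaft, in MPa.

σ ≈ 633 MPa (tensile)

The supports are rigid, so the total axial strain is zero. The restrained thermal strain is ε = αΔT = 17.2×10⁻⁶ × 185 = 3182×10⁻⁶.
σ = EαΔT = 199×10³ × 17.2×10⁻⁶ × 185 = 633.2 MPa (tensile; the shaft is trying to contract).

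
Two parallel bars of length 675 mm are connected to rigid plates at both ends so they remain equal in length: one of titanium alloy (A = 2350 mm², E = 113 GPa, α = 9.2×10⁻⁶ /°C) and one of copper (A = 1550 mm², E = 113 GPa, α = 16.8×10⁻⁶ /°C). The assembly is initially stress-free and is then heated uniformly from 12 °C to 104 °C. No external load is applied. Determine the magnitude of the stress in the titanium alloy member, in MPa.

Both members must finish at the same length. With the larger α, the copper tends to over-expand; the plates restrain it, putting the copper in compression and the titanium alloy in tension. With no external load the two internal forces are equal and opposite, magnitude P.
Equating the net (thermal + elastic) strains gives |α₁ − α₂|·ΔT = P·[1/(A₁E₁) + 1/(A₂E₂)].
|α₁ − α₂|·ΔT = 7.6×10⁻⁶ × 92 = 0.0006992.
1/(A₁E₁) + 1/(A₂E₂) = 1/(2350×113×10³) + 1/(1550×113×10³) = 9.475×10⁻⁹ N⁻¹.
So P = 0.0006992 / 9.475×10⁻⁹ = 73.79 kN.
σ_{titanium alloy} = P/A₁ = 73790/2350 = 31.4 MPa, tensile.

σ ≈ 31.4 MPa (tensile)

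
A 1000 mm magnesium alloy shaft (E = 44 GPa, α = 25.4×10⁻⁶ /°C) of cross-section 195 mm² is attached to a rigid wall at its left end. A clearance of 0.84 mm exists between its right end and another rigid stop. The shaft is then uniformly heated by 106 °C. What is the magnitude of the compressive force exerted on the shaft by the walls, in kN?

P ≈ 15.9 kN

Free thermal elongation = αΔT L = 25.4×10⁻⁶ × 106 × 1000 = 2.692 mm.
After closing the 0.84 mm clearance, 2.692 − 0.84 = 1.852 mm of expansion remains to be suppressed by the wall.
So σ = E(δ_free − g)/L = 44×10³ × 1.852/1000 = 81.51 MPa.
P = σA = 81.51 × 195 = 15.89 kN.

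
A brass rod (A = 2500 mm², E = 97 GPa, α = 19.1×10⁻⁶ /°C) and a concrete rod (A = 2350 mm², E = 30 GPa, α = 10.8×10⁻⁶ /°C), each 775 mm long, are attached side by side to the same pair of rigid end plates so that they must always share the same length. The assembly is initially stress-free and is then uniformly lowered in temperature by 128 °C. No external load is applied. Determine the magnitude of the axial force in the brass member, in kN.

P ≈ 58 kN (tensile in the brass)

Both members must finish at the same length. With the larger α, the brass tends to over-contract; the plates restrain it, putting the brass in tension and the concrete in compression. With no external load the two internal forces are equal and opposite, magnitude P.
Compatibility of the two members (thermal + elastic change equal): (α₁ − α₂)ΔT = P·[1/(A₁E₁) + 1/(A₂E₂)].
|α₁ − α₂|·ΔT = 8.3×10⁻⁶ × 128 = 0.001062.
1/(A₁E₁) + 1/(A₂E₂) = 1/(2500×97×10³) + 1/(2350×30×10³) = 1.831×10⁻⁸ N⁻¹.
P = 0.001062 / 1.831×10⁻⁸ = 58030 N = 58.03 kN.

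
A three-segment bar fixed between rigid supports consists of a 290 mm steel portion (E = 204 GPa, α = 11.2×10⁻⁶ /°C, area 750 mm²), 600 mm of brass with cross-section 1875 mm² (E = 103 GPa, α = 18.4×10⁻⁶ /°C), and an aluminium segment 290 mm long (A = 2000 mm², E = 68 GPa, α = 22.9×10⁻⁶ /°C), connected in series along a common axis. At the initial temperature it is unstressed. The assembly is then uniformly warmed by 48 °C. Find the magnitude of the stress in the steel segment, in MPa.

With the walls removed the bar would change length by δ_free = Σ αᵢΔT Lᵢ = 11.2×10⁻⁶×48×290 + 18.4×10⁻⁶×48×600 + 22.9×10⁻⁶×48×290 = 1.005 mm.
Since the ends are fixed, an axial force P builds up, equal in every segment, with P · Σ Lᵢ/(AᵢEᵢ) = δ_free.
The series flexibility is Σ Lᵢ/(AᵢEᵢ) = 290/(750×204×10³) + 600/(1875×103×10³) + 290/(2000×68×10³) = 7.135×10⁻⁶ mm/N.
P = 1.005 / 7.135×10⁻⁶ = 140800 N = 140.8 kN, compressive.
σ_{steel} = P / A = 140800 / 750 = 187.7 MPa.

σ ≈ 188 MPa (compressive)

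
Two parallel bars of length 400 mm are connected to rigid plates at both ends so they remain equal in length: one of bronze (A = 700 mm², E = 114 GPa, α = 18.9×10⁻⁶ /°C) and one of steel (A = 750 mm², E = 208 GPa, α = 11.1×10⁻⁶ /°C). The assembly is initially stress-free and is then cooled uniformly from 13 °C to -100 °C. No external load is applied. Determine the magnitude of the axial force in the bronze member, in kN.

Equilibrium of a rigid end plate with no external load gives equal and opposite internal forces ±P in the two members. Since α_{bronze} > α_{steel}, cooling drives the bronze into tension and the steel into compression.
Setting the final lengths equal and cancelling L: (α₁ − α₂)ΔT = P/(A₁E₁) + P/(A₂E₂).
|α₁ − α₂|·ΔT = 7.8×10⁻⁶ × 113 = 0.0008814.
1/(A₁E₁) + 1/(A₂E₂) = 1/(700×114×10³) + 1/(750×208×10³) = 1.894×10⁻⁸ N⁻¹.
So P = 0.0008814 / 1.894×10⁻⁸ = 46.53 kN.

P ≈ 46.5 kN (tensile in the bronze)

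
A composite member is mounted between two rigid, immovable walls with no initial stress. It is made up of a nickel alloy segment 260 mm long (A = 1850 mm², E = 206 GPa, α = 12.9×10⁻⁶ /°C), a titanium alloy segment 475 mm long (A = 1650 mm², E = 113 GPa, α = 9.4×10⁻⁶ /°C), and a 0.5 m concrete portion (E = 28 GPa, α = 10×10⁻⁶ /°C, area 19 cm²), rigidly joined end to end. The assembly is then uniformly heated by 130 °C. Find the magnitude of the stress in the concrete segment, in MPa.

σ ≈ 69.5 MPa (compressive)

If the supports were absent, the total length change would be Σ αᵢΔT Lᵢ = 12.9×10⁻⁶×130×260 + 9.4×10⁻⁶×130×475 + 10×10⁻⁶×130×500 = 1.666 mm.
The rigid supports impose zero overall length change; the single axial force P common to all segments must satisfy P Σ Lᵢ/(AᵢEᵢ) = δ_free.
The series flexibility is Σ Lᵢ/(AᵢEᵢ) = 260/(1850×206×10³) + 475/(1650×113×10³) + 500/(1900×28×10³) = 1.263×10⁻⁵ mm/N.
So P = 1.666 / 1.263×10⁻⁵ = 132 kN, compressive.
σ_{concrete} = P / A = 132000 / 1900 = 69.45 MPa.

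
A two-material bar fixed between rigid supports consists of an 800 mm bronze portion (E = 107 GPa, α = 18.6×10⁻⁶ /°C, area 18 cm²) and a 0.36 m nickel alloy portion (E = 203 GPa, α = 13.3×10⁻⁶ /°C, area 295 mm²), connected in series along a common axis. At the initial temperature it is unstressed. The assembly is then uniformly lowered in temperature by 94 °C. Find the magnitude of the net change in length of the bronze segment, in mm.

If the supports were absent, the total length change would be Σ αᵢΔT Lᵢ = 18.6×10⁻⁶×94×800 + 13.3×10⁻⁶×94×360 = 1.849 mm.
The walls prevent any net length change, so an axial force P (same in every segment) develops. Compatibility: P · Σ Lᵢ/(AᵢEᵢ) = δ_free.
The series flexibility is Σ Lᵢ/(AᵢEᵢ) = 800/(1800×107×10³) + 360/(295×203×10³) = 1.017×10⁻⁵ mm/N.
So P = 1.849 / 1.017×10⁻⁵ = 181.9 kN, tensile.
For the bronze segment, free thermal change = 18.6×10⁻⁶×94×800 = 1.399 mm and elastic change from P = 181900×800/(1800×107×10³) = 0.7554 mm; these oppose, so the net change is 0.643 mm (segment shortens).

|ΔL| ≈ 0.643 mm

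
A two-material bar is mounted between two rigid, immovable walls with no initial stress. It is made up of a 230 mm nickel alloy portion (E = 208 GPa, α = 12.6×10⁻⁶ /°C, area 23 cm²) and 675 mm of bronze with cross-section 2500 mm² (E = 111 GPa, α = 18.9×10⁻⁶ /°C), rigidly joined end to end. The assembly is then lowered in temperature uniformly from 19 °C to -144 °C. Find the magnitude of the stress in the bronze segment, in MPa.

Free thermal contraction of the whole bar: Σ αᵢΔT Lᵢ = 12.6×10⁻⁶×163×230 + 18.9×10⁻⁶×163×675 = 2.552 mm.
The rigid supports impose zero overall length change; the single axial force P common to all segments must satisfy P Σ Lᵢ/(AᵢEᵢ) = δ_free.
Σ Lᵢ/(AᵢEᵢ) = 230/(2300×208×10³) + 675/(2500×111×10³) = 2.913×10⁻⁶ mm/N.
P = 2.552 / 2.913×10⁻⁶ = 876000 N = 876 kN, tensile.
σ_{bronze} = P / A = 876000 / 2500 = 350.4 MPa.

σ ≈ 350 MPa (tensile)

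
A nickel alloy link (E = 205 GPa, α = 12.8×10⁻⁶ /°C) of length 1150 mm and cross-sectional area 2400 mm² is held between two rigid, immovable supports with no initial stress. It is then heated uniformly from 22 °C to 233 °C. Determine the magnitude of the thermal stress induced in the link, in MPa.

The supports are rigid, so the total axial strain is zero. The restrained thermal strain is ε = αΔT = 12.8×10⁻⁶ × 211 = 2700.8×10⁻⁶.
σ = EαΔT = 205×10³ × 12.8×10⁻⁶ × 211 = 553.7 MPa (compressive; the link is trying to expand).

σ ≈ 554 MPa (compressive)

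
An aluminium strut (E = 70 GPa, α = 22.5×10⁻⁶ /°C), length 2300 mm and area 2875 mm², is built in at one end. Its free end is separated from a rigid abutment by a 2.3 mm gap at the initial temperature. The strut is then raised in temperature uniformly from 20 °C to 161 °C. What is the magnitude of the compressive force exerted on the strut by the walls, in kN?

Free thermal elongation = αΔT L = 22.5×10⁻⁶ × 141 × 2300 = 7.297 mm.
The gap closes (δ_free > 2.3 mm) and the wall then resists a further 7.297 − 2.3 = 4.997 mm of expansion.
That suppressed elongation corresponds to σ = E·Δ/L = 70×10³ × 4.997/2300 = 152.1 MPa.
Force on the wall = σA = 152.1 × 2875 mm² = 437.2 kN.

P ≈ 437 kN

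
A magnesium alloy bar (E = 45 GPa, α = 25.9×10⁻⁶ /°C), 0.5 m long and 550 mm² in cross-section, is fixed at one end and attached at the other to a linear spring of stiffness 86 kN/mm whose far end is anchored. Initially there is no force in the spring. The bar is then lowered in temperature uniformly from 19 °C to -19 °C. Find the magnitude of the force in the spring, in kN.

The unrestrained thermal change is αΔT L = 25.9×10⁻⁶ × 38 × 500 = 0.4921 mm.
Let P be the tensile force in the spring. The bar extends elastically by PL/(AE) and the spring stretches by P/k; together these equal δ_free.
So P = δ_free / [L/(AE) + 1/k] = 0.4921 / [ 500/(550×45×10³) + 1/(86×10³) ].
P = 0.4921 / 3.183×10⁻⁵ = 15460 N.

P ≈ 15.5 kN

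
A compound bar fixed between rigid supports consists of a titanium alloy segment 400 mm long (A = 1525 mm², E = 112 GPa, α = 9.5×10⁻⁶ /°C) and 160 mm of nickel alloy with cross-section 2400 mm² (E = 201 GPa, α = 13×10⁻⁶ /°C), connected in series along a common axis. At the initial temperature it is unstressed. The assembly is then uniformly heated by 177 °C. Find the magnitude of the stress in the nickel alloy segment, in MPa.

If the supports were absent, the total length change would be Σ αᵢΔT Lᵢ = 9.5×10⁻⁶×177×400 + 13×10⁻⁶×177×160 = 1.041 mm.
Since the ends are fixed, an axial force P builds up, equal in every segment, with P · Σ Lᵢ/(AᵢEᵢ) = δ_free.
The series flexibility is Σ Lᵢ/(AᵢEᵢ) = 400/(1525×112×10³) + 160/(2400×201×10³) = 2.674×10⁻⁶ mm/N.
So P = 1.041 / 2.674×10⁻⁶ = 389.3 kN, compressive.
σ_{nickel alloy} = P / A = 389300 / 2400 = 162.2 MPa.

σ ≈ 162 MPa (compressive)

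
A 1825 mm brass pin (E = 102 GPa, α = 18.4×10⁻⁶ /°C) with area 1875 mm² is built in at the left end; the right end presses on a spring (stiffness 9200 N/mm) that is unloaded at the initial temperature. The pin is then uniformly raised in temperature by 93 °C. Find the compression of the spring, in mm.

Free thermal expansion: δ_free = αΔT L = 18.4×10⁻⁶ × 93 × 1825 = 3.123 mm.
With a force P in the spring, the elastic change of the pin is PL/(AE) and that of the spring is P/k; compatibility requires their sum to equal δ_free.
P [ L/(AE) + 1/k ] = δ_free → P [ 1825/(1875×102×10³) + 1/(9200) ] = 3.123.
P = 3.123 / 0.0001182 = 26410 N.
Spring compression = P/k = 26410/(9200) = 2.871 mm.

δ ≈ 2.87 mm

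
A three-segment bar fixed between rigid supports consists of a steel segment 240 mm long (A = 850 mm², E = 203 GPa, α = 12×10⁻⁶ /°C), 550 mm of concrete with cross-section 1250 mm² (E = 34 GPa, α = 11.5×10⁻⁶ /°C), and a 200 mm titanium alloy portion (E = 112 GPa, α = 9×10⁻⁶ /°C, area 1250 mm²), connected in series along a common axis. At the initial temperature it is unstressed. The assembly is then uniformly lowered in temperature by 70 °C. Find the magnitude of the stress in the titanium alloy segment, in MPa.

If the supports were absent, the total length change would be Σ αᵢΔT Lᵢ = 12×10⁻⁶×70×240 + 11.5×10⁻⁶×70×550 + 9×10⁻⁶×70×200 = 0.7704 mm.
The rigid supports impose zero overall length change; the single axial force P common to all segments must satisfy P Σ Lᵢ/(AᵢEᵢ) = δ_free.
The series flexibility is Σ Lᵢ/(AᵢEᵢ) = 240/(850×203×10³) + 550/(1250×34×10³) + 200/(1250×112×10³) = 1.576×10⁻⁵ mm/N.
Hence P = δ_free / Σ(L/AE) = 0.7704/1.576×10⁻⁵ = 48.88 kN (tensile).
σ_{titanium alloy} = P / A = 48880 / 1250 = 39.1 MPa.

σ ≈ 39.1 MPa (tensile)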